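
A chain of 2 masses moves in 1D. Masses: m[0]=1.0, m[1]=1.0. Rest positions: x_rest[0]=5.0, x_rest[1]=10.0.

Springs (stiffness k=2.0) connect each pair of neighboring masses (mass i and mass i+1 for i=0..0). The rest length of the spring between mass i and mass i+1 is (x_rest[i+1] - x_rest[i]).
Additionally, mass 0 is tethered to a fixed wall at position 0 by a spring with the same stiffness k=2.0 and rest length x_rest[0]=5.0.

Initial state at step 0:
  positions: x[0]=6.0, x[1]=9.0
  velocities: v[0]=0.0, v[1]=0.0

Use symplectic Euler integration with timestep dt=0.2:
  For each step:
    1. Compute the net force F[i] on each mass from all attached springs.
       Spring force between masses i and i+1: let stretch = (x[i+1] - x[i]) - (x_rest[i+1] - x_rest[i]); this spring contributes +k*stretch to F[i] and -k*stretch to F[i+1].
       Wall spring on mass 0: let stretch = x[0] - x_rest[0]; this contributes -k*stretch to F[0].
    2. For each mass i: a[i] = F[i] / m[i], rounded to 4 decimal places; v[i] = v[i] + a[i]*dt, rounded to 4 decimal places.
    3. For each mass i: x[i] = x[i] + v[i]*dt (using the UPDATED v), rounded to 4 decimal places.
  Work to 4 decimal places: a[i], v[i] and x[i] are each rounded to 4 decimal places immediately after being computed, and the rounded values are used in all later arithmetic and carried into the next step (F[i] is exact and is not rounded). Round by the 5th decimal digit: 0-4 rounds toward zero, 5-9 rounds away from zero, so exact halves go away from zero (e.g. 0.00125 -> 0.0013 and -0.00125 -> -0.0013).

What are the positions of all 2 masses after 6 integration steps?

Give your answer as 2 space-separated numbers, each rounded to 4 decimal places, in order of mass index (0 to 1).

Answer: 3.7371 10.6195

Derivation:
Step 0: x=[6.0000 9.0000] v=[0.0000 0.0000]
Step 1: x=[5.7600 9.1600] v=[-1.2000 0.8000]
Step 2: x=[5.3312 9.4480] v=[-2.1440 1.4400]
Step 3: x=[4.8052 9.8067] v=[-2.6298 1.7933]
Step 4: x=[4.2949 10.1652] v=[-2.5513 1.7927]
Step 5: x=[3.9107 10.4541] v=[-1.9211 1.4446]
Step 6: x=[3.7371 10.6195] v=[-0.8680 0.8272]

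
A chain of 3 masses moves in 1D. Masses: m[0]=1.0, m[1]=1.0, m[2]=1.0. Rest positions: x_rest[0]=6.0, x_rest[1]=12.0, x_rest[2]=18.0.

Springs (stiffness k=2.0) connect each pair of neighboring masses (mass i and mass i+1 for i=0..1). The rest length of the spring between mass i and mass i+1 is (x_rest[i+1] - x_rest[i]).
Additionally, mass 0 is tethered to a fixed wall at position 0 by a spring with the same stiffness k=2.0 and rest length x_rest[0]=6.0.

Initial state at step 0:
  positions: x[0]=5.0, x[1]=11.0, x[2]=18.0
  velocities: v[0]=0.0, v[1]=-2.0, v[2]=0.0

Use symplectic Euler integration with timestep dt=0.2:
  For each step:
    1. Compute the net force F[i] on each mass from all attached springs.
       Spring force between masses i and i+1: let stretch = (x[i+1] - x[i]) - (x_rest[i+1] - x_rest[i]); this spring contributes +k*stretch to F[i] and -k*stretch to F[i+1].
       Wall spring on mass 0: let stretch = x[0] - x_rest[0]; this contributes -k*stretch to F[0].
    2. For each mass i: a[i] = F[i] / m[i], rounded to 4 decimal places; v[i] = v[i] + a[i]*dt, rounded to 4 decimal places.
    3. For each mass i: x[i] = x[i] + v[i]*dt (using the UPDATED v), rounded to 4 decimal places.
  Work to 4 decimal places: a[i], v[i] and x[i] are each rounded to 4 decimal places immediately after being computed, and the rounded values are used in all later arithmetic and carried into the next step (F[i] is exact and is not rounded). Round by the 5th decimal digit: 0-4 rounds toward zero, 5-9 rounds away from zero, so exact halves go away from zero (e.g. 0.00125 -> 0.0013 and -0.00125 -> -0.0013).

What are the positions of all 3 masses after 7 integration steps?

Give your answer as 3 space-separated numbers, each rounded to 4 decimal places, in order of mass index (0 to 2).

Answer: 5.6567 11.3425 15.9771

Derivation:
Step 0: x=[5.0000 11.0000 18.0000] v=[0.0000 -2.0000 0.0000]
Step 1: x=[5.0800 10.6800 17.9200] v=[0.4000 -1.6000 -0.4000]
Step 2: x=[5.2016 10.4912 17.7408] v=[0.6080 -0.9440 -0.8960]
Step 3: x=[5.3302 10.4592 17.4616] v=[0.6432 -0.1600 -1.3958]
Step 4: x=[5.4427 10.5771 17.1022] v=[0.5627 0.5894 -1.7968]
Step 5: x=[5.5306 10.8062 16.7008] v=[0.4394 1.1457 -2.0068]
Step 6: x=[5.5981 11.0849 16.3079] v=[0.3374 1.3933 -1.9646]
Step 7: x=[5.6567 11.3425 15.9771] v=[0.2929 1.2878 -1.6538]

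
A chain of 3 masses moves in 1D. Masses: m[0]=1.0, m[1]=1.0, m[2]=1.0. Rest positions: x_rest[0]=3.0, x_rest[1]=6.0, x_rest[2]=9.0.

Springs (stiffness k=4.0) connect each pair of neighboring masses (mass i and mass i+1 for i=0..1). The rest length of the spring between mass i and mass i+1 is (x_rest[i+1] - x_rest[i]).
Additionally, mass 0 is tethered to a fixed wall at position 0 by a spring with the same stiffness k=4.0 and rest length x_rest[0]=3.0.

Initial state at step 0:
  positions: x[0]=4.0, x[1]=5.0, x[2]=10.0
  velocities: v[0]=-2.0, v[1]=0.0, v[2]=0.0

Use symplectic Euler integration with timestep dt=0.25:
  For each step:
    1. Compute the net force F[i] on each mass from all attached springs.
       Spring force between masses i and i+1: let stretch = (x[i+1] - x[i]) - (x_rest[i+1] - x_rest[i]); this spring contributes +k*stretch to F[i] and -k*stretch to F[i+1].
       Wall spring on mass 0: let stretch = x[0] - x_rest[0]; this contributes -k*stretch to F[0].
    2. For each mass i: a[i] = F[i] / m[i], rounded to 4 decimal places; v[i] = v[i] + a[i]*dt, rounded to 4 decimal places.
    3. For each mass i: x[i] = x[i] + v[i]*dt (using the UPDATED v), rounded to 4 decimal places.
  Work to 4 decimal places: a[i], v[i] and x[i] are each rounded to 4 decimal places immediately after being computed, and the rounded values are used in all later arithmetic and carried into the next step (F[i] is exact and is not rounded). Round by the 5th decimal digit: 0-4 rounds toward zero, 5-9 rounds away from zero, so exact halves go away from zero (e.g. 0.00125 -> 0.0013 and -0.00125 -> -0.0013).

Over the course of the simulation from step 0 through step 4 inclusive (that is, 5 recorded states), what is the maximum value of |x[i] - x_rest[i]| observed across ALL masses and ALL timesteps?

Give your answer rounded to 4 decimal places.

Answer: 1.5469

Derivation:
Step 0: x=[4.0000 5.0000 10.0000] v=[-2.0000 0.0000 0.0000]
Step 1: x=[2.7500 6.0000 9.5000] v=[-5.0000 4.0000 -2.0000]
Step 2: x=[1.6250 7.0625 8.8750] v=[-4.5000 4.2500 -2.5000]
Step 3: x=[1.4531 7.2188 8.5469] v=[-0.6875 0.6250 -1.3125]
Step 4: x=[2.3594 6.2657 8.6368] v=[3.6251 -3.8126 0.3594]
Max displacement = 1.5469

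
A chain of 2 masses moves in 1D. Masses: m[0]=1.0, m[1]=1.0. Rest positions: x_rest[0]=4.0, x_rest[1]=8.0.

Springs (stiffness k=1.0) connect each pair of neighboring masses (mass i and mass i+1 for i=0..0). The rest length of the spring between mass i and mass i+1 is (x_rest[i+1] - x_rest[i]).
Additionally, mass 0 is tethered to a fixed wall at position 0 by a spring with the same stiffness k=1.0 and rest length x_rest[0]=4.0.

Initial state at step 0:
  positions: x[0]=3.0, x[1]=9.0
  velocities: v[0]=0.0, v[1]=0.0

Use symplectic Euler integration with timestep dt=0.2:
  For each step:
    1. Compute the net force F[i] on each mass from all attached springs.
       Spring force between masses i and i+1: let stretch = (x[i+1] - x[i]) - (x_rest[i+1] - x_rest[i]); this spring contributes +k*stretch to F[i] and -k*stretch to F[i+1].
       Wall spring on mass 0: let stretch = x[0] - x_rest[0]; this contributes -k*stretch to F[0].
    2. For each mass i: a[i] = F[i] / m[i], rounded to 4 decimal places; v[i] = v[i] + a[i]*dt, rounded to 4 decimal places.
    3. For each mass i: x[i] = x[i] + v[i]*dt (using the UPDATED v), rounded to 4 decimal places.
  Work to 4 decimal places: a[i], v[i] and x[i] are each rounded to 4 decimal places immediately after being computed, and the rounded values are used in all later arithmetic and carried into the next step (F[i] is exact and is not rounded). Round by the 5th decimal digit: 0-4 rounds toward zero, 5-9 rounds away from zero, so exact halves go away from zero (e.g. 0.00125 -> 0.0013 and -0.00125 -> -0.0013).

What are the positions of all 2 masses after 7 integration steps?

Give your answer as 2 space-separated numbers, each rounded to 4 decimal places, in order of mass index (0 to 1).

Answer: 5.0072 7.6070

Derivation:
Step 0: x=[3.0000 9.0000] v=[0.0000 0.0000]
Step 1: x=[3.1200 8.9200] v=[0.6000 -0.4000]
Step 2: x=[3.3472 8.7680] v=[1.1360 -0.7600]
Step 3: x=[3.6573 8.5592] v=[1.5507 -1.0442]
Step 4: x=[4.0172 8.3143] v=[1.7996 -1.2246]
Step 5: x=[4.3883 8.0575] v=[1.8556 -1.2840]
Step 6: x=[4.7307 7.8139] v=[1.7118 -1.2178]
Step 7: x=[5.0072 7.6070] v=[1.3823 -1.0344]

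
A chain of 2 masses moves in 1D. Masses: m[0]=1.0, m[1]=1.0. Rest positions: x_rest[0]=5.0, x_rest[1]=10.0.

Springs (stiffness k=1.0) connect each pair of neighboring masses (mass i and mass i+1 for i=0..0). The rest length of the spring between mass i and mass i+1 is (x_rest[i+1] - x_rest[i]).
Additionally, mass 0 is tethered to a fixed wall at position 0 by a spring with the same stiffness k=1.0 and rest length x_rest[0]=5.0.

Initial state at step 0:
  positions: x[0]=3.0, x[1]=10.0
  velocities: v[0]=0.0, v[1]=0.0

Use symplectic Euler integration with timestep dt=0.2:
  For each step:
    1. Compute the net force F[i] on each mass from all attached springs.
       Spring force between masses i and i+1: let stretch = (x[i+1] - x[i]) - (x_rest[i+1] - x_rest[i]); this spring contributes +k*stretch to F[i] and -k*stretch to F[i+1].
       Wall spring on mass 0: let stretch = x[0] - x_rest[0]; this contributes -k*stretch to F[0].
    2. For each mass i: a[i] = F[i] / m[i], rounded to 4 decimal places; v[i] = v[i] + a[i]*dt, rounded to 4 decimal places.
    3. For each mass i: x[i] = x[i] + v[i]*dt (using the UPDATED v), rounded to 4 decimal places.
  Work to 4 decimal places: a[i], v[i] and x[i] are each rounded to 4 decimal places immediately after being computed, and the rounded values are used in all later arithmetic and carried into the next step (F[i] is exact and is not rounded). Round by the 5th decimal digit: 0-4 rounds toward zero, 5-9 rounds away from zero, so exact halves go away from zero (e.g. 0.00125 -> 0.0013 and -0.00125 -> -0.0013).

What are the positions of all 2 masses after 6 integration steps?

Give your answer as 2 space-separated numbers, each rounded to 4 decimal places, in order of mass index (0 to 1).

Answer: 5.3722 8.9107

Derivation:
Step 0: x=[3.0000 10.0000] v=[0.0000 0.0000]
Step 1: x=[3.1600 9.9200] v=[0.8000 -0.4000]
Step 2: x=[3.4640 9.7696] v=[1.5200 -0.7520]
Step 3: x=[3.8817 9.5670] v=[2.0883 -1.0131]
Step 4: x=[4.3715 9.3370] v=[2.4490 -1.1502]
Step 5: x=[4.8851 9.1083] v=[2.5678 -1.1433]
Step 6: x=[5.3722 8.9107] v=[2.4354 -0.9879]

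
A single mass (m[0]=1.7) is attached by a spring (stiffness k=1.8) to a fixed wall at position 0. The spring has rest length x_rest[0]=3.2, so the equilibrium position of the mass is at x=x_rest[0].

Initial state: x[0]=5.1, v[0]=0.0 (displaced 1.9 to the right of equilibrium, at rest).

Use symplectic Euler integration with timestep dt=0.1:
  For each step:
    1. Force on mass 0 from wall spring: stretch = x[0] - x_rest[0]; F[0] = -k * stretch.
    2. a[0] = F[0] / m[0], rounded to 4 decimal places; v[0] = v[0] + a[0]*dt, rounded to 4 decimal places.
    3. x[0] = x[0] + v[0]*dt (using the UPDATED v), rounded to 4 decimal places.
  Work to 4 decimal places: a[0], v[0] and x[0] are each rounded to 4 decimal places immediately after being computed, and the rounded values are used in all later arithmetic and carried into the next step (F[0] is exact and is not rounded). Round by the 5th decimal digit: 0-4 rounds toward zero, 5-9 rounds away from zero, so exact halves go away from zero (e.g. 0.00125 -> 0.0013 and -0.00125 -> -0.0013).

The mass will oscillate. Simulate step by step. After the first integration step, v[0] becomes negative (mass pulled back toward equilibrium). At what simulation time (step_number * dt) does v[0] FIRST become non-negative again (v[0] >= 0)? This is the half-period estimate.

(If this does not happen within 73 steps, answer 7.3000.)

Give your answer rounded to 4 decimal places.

Step 0: x=[5.1000] v=[0.0000]
Step 1: x=[5.0799] v=[-0.2012]
Step 2: x=[5.0399] v=[-0.4003]
Step 3: x=[4.9804] v=[-0.5951]
Step 4: x=[4.9020] v=[-0.7836]
Step 5: x=[4.8056] v=[-0.9638]
Step 6: x=[4.6922] v=[-1.1338]
Step 7: x=[4.5630] v=[-1.2918]
Step 8: x=[4.4194] v=[-1.4361]
Step 9: x=[4.2629] v=[-1.5652]
Step 10: x=[4.0951] v=[-1.6777]
Step 11: x=[3.9179] v=[-1.7725]
Step 12: x=[3.7331] v=[-1.8485]
Step 13: x=[3.5426] v=[-1.9050]
Step 14: x=[3.3485] v=[-1.9413]
Step 15: x=[3.1528] v=[-1.9570]
Step 16: x=[2.9576] v=[-1.9520]
Step 17: x=[2.7650] v=[-1.9263]
Step 18: x=[2.5770] v=[-1.8802]
Step 19: x=[2.3956] v=[-1.8142]
Step 20: x=[2.2227] v=[-1.7290]
Step 21: x=[2.0602] v=[-1.6255]
Step 22: x=[1.9097] v=[-1.5048]
Step 23: x=[1.7729] v=[-1.3682]
Step 24: x=[1.6512] v=[-1.2171]
Step 25: x=[1.5459] v=[-1.0531]
Step 26: x=[1.4581] v=[-0.8780]
Step 27: x=[1.3887] v=[-0.6936]
Step 28: x=[1.3385] v=[-0.5018]
Step 29: x=[1.3080] v=[-0.3047]
Step 30: x=[1.2976] v=[-0.1044]
Step 31: x=[1.3073] v=[0.0970]
First v>=0 after going negative at step 31, time=3.1000

Answer: 3.1000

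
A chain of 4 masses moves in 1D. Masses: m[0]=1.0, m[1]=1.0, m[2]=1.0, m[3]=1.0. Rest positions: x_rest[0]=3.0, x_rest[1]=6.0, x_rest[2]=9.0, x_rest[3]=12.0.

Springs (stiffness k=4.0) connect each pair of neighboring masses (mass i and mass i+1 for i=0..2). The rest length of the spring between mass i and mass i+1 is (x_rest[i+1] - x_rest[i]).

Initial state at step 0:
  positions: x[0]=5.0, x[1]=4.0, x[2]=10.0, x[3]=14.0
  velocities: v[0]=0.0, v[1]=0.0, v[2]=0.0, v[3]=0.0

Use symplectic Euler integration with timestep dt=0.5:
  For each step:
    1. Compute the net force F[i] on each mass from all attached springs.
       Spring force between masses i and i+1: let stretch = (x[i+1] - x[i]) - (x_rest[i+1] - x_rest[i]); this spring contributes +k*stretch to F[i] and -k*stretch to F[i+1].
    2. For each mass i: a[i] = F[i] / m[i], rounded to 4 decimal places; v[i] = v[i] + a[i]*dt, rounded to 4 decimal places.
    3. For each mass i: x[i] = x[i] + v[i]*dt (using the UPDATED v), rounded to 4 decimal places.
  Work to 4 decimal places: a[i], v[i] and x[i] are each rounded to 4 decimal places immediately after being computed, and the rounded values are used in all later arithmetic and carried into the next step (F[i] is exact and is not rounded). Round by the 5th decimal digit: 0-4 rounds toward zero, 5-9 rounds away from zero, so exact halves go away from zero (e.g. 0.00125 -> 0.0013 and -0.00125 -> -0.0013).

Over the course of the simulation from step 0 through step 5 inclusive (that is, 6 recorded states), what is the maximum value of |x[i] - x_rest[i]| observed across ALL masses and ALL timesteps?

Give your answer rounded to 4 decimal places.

Answer: 5.0000

Derivation:
Step 0: x=[5.0000 4.0000 10.0000 14.0000] v=[0.0000 0.0000 0.0000 0.0000]
Step 1: x=[1.0000 11.0000 8.0000 13.0000] v=[-8.0000 14.0000 -4.0000 -2.0000]
Step 2: x=[4.0000 5.0000 14.0000 10.0000] v=[6.0000 -12.0000 12.0000 -6.0000]
Step 3: x=[5.0000 7.0000 7.0000 14.0000] v=[2.0000 4.0000 -14.0000 8.0000]
Step 4: x=[5.0000 7.0000 7.0000 14.0000] v=[0.0000 0.0000 0.0000 0.0000]
Step 5: x=[4.0000 5.0000 14.0000 10.0000] v=[-2.0000 -4.0000 14.0000 -8.0000]
Max displacement = 5.0000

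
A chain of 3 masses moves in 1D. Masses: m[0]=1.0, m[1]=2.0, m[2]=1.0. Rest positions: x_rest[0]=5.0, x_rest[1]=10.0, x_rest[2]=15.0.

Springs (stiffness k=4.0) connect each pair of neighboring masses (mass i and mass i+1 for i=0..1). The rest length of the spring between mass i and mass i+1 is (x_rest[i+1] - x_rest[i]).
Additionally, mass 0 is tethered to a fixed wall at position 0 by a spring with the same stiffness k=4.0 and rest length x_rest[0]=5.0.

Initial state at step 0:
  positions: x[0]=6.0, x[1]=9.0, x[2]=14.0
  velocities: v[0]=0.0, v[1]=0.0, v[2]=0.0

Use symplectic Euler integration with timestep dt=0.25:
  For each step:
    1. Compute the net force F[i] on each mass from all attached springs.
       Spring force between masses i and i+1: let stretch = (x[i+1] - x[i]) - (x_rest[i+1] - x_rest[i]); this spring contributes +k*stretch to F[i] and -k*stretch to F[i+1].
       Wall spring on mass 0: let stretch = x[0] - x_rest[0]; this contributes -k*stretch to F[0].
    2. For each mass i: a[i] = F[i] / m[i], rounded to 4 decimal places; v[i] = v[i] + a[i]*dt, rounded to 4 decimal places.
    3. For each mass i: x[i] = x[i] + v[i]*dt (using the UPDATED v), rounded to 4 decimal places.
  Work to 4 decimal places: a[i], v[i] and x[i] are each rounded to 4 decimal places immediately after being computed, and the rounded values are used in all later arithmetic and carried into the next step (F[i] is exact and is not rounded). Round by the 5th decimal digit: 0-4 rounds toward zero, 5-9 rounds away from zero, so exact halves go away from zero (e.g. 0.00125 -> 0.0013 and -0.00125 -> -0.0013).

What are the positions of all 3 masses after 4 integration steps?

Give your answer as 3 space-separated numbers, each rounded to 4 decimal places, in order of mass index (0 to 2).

Step 0: x=[6.0000 9.0000 14.0000] v=[0.0000 0.0000 0.0000]
Step 1: x=[5.2500 9.2500 14.0000] v=[-3.0000 1.0000 0.0000]
Step 2: x=[4.1875 9.5938 14.0625] v=[-4.2500 1.3750 0.2500]
Step 3: x=[3.4297 9.8204 14.2578] v=[-3.0312 0.9062 0.7813]
Step 4: x=[3.4122 9.8028 14.5938] v=[-0.0702 -0.0705 1.3439]

Answer: 3.4122 9.8028 14.5938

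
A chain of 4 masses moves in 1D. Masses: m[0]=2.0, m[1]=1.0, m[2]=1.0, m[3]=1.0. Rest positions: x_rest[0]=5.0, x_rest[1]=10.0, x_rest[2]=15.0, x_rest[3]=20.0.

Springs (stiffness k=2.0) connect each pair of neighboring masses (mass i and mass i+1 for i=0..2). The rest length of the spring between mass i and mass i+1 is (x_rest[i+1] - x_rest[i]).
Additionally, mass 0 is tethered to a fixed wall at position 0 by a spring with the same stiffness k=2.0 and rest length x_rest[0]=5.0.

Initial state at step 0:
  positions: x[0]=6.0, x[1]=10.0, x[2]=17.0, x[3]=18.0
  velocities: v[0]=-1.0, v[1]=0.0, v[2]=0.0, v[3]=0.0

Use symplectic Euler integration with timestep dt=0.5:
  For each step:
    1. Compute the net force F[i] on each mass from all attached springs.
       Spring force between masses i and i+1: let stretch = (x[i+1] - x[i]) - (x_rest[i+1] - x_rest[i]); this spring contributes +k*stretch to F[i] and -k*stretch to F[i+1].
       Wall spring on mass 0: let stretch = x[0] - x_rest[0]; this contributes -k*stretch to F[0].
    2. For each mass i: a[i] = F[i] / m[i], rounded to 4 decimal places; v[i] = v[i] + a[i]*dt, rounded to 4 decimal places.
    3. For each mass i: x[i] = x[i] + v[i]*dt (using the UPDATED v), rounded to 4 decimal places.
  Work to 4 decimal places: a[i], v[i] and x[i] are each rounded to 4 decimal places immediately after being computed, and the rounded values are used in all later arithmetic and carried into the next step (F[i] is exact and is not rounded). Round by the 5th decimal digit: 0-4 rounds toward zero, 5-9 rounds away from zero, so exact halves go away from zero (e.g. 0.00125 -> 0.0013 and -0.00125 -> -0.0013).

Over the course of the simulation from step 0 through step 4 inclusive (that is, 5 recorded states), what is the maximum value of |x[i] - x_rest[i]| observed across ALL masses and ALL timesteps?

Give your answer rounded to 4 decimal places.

Answer: 3.2812

Derivation:
Step 0: x=[6.0000 10.0000 17.0000 18.0000] v=[-1.0000 0.0000 0.0000 0.0000]
Step 1: x=[5.0000 11.5000 14.0000 20.0000] v=[-2.0000 3.0000 -6.0000 4.0000]
Step 2: x=[4.3750 11.0000 12.7500 21.5000] v=[-1.2500 -1.0000 -2.5000 3.0000]
Step 3: x=[4.3125 8.0625 15.0000 21.1250] v=[-0.1250 -5.8750 4.5000 -0.7500]
Step 4: x=[4.1094 6.7188 16.8438 20.1875] v=[-0.4063 -2.6875 3.6875 -1.8750]
Max displacement = 3.2812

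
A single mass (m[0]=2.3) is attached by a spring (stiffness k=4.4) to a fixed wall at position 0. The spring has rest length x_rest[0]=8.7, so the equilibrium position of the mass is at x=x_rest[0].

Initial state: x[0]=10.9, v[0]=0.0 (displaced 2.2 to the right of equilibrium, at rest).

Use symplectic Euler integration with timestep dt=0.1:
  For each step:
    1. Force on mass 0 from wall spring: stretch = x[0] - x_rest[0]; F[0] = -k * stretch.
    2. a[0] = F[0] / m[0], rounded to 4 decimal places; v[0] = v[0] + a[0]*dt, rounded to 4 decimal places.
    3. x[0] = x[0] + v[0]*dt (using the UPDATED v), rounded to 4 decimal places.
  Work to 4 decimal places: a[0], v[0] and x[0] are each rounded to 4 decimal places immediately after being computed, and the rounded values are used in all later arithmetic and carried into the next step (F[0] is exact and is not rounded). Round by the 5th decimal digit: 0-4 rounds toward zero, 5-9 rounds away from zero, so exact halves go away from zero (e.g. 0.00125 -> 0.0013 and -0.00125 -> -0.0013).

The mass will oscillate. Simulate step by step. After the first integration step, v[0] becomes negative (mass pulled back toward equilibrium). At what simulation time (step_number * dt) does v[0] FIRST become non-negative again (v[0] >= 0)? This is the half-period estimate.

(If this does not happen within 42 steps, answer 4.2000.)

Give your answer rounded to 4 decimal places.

Step 0: x=[10.9000] v=[0.0000]
Step 1: x=[10.8579] v=[-0.4209]
Step 2: x=[10.7745] v=[-0.8337]
Step 3: x=[10.6514] v=[-1.2306]
Step 4: x=[10.4910] v=[-1.6039]
Step 5: x=[10.2964] v=[-1.9465]
Step 6: x=[10.0712] v=[-2.2519]
Step 7: x=[9.8198] v=[-2.5142]
Step 8: x=[9.5470] v=[-2.7284]
Step 9: x=[9.2580] v=[-2.8904]
Step 10: x=[8.9583] v=[-2.9972]
Step 11: x=[8.6536] v=[-3.0466]
Step 12: x=[8.3498] v=[-3.0377]
Step 13: x=[8.0527] v=[-2.9707]
Step 14: x=[7.7680] v=[-2.8469]
Step 15: x=[7.5011] v=[-2.6686]
Step 16: x=[7.2572] v=[-2.4393]
Step 17: x=[7.0409] v=[-2.1633]
Step 18: x=[6.8563] v=[-1.8459]
Step 19: x=[6.7070] v=[-1.4932]
Step 20: x=[6.5958] v=[-1.1119]
Step 21: x=[6.5249] v=[-0.7094]
Step 22: x=[6.4956] v=[-0.2933]
Step 23: x=[6.5084] v=[0.1284]
First v>=0 after going negative at step 23, time=2.3000

Answer: 2.3000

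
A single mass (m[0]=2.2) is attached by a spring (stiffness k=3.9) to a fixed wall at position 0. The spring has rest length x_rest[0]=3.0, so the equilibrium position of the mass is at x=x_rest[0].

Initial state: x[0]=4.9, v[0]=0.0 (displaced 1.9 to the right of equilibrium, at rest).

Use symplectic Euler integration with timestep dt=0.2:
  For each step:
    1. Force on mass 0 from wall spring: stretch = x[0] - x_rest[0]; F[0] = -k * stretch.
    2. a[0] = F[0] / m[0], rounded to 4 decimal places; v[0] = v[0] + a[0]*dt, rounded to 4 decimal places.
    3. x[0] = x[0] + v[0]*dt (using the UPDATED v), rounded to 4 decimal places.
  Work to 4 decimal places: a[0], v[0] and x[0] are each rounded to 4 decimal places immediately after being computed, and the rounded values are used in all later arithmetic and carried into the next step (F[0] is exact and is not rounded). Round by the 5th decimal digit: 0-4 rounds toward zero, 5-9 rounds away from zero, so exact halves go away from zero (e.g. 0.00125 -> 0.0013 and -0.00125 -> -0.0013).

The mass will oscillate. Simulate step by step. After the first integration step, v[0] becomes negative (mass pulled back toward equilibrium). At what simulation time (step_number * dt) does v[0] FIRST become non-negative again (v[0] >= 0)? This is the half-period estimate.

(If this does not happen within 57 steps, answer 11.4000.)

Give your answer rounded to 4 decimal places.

Answer: 2.4000

Derivation:
Step 0: x=[4.9000] v=[0.0000]
Step 1: x=[4.7653] v=[-0.6736]
Step 2: x=[4.5054] v=[-1.2995]
Step 3: x=[4.1388] v=[-1.8332]
Step 4: x=[3.6914] v=[-2.2370]
Step 5: x=[3.1950] v=[-2.4821]
Step 6: x=[2.6848] v=[-2.5512]
Step 7: x=[2.1969] v=[-2.4394]
Step 8: x=[1.7660] v=[-2.1547]
Step 9: x=[1.4226] v=[-1.7172]
Step 10: x=[1.1910] v=[-1.1579]
Step 11: x=[1.0877] v=[-0.5165]
Step 12: x=[1.1200] v=[0.1615]
First v>=0 after going negative at step 12, time=2.4000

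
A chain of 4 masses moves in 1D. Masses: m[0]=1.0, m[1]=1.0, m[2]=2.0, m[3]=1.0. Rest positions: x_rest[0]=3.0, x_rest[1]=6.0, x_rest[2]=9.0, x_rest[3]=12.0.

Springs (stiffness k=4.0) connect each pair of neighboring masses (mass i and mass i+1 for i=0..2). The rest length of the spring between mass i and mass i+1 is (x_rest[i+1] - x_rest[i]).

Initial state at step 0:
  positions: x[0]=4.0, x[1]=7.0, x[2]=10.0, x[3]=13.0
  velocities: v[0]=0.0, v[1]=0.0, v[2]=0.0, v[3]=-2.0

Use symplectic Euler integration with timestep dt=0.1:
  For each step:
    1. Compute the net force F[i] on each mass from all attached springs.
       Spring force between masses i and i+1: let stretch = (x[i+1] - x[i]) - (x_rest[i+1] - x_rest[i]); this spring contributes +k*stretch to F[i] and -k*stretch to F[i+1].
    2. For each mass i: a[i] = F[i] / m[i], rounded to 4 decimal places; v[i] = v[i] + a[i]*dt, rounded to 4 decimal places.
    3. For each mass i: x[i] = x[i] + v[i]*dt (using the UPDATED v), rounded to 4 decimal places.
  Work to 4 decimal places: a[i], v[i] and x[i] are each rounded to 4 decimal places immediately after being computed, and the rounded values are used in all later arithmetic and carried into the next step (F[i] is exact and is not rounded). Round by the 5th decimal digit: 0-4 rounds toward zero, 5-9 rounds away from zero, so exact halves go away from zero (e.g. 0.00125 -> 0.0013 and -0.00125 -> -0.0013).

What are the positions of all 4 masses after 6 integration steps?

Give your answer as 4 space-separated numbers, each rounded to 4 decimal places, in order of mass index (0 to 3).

Answer: 3.9998 6.9919 9.8770 12.0542

Derivation:
Step 0: x=[4.0000 7.0000 10.0000 13.0000] v=[0.0000 0.0000 0.0000 -2.0000]
Step 1: x=[4.0000 7.0000 10.0000 12.8000] v=[0.0000 0.0000 0.0000 -2.0000]
Step 2: x=[4.0000 7.0000 9.9960 12.6080] v=[0.0000 0.0000 -0.0400 -1.9200]
Step 3: x=[4.0000 6.9998 9.9843 12.4315] v=[0.0000 -0.0016 -0.1168 -1.7648]
Step 4: x=[4.0000 6.9990 9.9619 12.2771] v=[-0.0001 -0.0077 -0.2243 -1.5437]
Step 5: x=[4.0000 6.9968 9.9265 12.1501] v=[-0.0005 -0.0221 -0.3538 -1.2698]
Step 6: x=[3.9998 6.9919 9.8770 12.0542] v=[-0.0018 -0.0489 -0.4950 -0.9592]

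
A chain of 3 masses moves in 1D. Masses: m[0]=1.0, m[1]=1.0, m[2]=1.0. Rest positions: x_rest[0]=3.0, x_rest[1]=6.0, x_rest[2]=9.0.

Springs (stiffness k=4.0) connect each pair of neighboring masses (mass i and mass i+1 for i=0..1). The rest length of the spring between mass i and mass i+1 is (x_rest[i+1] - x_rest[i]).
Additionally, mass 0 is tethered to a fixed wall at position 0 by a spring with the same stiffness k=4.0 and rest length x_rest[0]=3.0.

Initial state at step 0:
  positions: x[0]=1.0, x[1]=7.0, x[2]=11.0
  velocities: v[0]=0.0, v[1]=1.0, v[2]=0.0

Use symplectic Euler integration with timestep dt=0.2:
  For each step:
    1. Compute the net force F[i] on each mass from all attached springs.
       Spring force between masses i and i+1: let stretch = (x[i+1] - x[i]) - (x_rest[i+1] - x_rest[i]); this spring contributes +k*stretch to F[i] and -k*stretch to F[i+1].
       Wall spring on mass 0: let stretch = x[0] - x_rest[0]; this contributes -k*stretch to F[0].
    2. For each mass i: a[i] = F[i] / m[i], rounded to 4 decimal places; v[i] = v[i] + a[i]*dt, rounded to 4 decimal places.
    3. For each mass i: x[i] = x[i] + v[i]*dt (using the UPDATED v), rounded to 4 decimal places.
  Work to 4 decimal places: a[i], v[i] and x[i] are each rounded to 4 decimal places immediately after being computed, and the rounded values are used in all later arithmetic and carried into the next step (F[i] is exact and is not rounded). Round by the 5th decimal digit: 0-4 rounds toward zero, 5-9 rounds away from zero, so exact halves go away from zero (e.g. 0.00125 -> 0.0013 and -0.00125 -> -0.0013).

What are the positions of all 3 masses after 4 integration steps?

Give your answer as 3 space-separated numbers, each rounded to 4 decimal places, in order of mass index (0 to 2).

Answer: 5.4572 6.4341 9.4843

Derivation:
Step 0: x=[1.0000 7.0000 11.0000] v=[0.0000 1.0000 0.0000]
Step 1: x=[1.8000 6.8800 10.8400] v=[4.0000 -0.6000 -0.8000]
Step 2: x=[3.1248 6.5808 10.5264] v=[6.6240 -1.4960 -1.5680]
Step 3: x=[4.5026 6.3599 10.0615] v=[6.8890 -1.1043 -2.3245]
Step 4: x=[5.4572 6.4341 9.4843] v=[4.7728 0.3711 -2.8858]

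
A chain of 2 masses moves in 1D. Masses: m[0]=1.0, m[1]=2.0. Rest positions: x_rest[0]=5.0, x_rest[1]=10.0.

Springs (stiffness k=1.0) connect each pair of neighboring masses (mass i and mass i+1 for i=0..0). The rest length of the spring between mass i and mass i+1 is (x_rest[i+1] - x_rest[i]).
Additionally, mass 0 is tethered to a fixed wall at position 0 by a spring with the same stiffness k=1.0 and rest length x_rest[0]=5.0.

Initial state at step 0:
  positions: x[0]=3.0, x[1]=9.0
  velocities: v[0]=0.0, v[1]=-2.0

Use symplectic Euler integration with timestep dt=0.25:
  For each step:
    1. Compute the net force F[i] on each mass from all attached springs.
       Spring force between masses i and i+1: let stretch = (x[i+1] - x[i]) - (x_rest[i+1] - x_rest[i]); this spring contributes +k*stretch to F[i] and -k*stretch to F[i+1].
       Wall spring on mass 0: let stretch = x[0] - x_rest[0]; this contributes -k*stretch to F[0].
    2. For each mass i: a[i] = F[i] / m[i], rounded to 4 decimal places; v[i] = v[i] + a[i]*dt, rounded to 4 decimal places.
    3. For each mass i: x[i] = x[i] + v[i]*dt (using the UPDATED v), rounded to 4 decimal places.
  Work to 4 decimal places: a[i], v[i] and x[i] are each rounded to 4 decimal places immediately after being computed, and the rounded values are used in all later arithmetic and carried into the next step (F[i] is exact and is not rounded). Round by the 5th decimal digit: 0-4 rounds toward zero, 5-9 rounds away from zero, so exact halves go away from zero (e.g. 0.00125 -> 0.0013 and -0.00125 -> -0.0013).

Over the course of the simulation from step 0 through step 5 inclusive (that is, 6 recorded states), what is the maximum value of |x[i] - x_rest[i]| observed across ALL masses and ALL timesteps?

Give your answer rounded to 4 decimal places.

Answer: 3.4730

Derivation:
Step 0: x=[3.0000 9.0000] v=[0.0000 -2.0000]
Step 1: x=[3.1875 8.4688] v=[0.7500 -2.1250]
Step 2: x=[3.5059 7.9288] v=[1.2735 -2.1602]
Step 3: x=[3.8816 7.4068] v=[1.5028 -2.0881]
Step 4: x=[4.2350 6.9309] v=[1.4137 -1.9038]
Step 5: x=[4.4922 6.5270] v=[1.0289 -1.6158]
Max displacement = 3.4730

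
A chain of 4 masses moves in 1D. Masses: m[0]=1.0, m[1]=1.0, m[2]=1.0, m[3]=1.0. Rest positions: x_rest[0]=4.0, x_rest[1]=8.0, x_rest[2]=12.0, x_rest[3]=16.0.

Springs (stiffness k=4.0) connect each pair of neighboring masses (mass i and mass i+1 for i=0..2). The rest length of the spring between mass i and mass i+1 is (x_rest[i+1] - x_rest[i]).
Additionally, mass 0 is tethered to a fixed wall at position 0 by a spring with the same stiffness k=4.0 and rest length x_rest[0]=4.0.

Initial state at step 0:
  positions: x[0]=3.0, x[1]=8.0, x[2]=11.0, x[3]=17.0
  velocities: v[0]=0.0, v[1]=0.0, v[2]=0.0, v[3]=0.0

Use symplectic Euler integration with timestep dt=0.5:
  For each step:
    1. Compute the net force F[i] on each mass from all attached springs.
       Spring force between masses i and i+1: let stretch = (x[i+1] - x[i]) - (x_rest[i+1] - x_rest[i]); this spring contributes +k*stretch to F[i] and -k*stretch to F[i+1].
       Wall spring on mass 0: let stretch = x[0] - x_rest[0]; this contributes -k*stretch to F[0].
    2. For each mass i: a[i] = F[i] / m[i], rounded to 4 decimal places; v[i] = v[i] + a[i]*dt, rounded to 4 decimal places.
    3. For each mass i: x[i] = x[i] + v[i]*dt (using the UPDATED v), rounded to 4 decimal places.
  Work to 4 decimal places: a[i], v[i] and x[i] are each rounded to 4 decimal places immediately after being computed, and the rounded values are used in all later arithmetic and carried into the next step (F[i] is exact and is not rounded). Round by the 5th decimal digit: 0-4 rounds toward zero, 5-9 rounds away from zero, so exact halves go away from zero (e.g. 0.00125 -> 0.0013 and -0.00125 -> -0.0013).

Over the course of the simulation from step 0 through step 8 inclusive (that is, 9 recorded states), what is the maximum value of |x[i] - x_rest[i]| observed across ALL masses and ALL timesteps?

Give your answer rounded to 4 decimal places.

Step 0: x=[3.0000 8.0000 11.0000 17.0000] v=[0.0000 0.0000 0.0000 0.0000]
Step 1: x=[5.0000 6.0000 14.0000 15.0000] v=[4.0000 -4.0000 6.0000 -4.0000]
Step 2: x=[3.0000 11.0000 10.0000 16.0000] v=[-4.0000 10.0000 -8.0000 2.0000]
Step 3: x=[6.0000 7.0000 13.0000 15.0000] v=[6.0000 -8.0000 6.0000 -2.0000]
Step 4: x=[4.0000 8.0000 12.0000 16.0000] v=[-4.0000 2.0000 -2.0000 2.0000]
Step 5: x=[2.0000 9.0000 11.0000 17.0000] v=[-4.0000 2.0000 -2.0000 2.0000]
Step 6: x=[5.0000 5.0000 14.0000 16.0000] v=[6.0000 -8.0000 6.0000 -2.0000]
Step 7: x=[3.0000 10.0000 10.0000 17.0000] v=[-4.0000 10.0000 -8.0000 2.0000]
Step 8: x=[5.0000 8.0000 13.0000 15.0000] v=[4.0000 -4.0000 6.0000 -4.0000]
Max displacement = 3.0000

Answer: 3.0000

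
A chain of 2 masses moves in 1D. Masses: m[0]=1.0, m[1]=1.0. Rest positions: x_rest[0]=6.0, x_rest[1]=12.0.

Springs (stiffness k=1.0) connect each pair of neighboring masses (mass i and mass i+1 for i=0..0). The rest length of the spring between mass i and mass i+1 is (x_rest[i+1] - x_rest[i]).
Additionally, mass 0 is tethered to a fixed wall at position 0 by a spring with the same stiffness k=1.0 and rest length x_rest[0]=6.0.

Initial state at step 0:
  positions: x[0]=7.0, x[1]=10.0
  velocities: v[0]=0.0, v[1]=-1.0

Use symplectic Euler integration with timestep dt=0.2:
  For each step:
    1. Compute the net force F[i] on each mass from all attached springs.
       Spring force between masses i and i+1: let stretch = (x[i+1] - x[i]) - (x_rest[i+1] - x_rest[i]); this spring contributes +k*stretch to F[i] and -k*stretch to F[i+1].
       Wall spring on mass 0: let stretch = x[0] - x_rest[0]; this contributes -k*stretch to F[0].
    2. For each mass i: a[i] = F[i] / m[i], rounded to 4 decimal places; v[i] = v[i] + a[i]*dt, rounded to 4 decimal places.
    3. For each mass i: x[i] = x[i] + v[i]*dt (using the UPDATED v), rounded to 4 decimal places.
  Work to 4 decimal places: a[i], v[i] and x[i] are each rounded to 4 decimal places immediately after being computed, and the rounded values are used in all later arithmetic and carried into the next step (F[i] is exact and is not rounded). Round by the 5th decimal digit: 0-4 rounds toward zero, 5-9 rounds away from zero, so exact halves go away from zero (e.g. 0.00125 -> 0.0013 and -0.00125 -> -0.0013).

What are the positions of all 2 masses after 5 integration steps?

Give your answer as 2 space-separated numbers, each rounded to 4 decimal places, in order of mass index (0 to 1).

Step 0: x=[7.0000 10.0000] v=[0.0000 -1.0000]
Step 1: x=[6.8400 9.9200] v=[-0.8000 -0.4000]
Step 2: x=[6.5296 9.9568] v=[-1.5520 0.1840]
Step 3: x=[6.0951 10.0965] v=[-2.1725 0.6986]
Step 4: x=[5.5769 10.3162] v=[-2.5912 1.0983]
Step 5: x=[5.0252 10.5863] v=[-2.7587 1.3504]

Answer: 5.0252 10.5863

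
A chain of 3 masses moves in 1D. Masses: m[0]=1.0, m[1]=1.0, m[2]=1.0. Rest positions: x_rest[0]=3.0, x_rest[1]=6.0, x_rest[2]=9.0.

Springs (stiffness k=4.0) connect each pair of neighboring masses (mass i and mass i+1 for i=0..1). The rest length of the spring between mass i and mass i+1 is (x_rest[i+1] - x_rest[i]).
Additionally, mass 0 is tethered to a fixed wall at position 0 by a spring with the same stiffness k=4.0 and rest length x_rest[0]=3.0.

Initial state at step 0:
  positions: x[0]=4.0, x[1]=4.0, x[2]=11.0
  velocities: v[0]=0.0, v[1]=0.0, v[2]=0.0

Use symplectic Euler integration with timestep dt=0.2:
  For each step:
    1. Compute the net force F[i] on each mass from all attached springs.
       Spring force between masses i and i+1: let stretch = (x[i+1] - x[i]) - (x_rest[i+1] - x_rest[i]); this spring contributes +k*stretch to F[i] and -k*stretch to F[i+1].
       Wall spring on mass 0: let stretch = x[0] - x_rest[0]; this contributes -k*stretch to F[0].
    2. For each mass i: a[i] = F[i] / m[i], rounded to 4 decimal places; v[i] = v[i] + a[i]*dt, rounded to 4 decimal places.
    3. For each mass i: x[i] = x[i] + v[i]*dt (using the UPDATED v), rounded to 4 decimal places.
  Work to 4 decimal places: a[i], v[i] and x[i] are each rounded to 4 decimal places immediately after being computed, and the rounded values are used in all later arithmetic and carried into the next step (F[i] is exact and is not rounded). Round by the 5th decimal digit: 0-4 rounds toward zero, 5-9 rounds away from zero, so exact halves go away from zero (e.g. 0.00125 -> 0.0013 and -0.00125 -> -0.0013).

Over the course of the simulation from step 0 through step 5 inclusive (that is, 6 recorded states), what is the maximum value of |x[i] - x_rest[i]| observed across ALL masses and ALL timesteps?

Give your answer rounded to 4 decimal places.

Step 0: x=[4.0000 4.0000 11.0000] v=[0.0000 0.0000 0.0000]
Step 1: x=[3.3600 5.1200 10.3600] v=[-3.2000 5.6000 -3.2000]
Step 2: x=[2.4640 6.7968 9.3616] v=[-4.4800 8.3840 -4.9920]
Step 3: x=[1.8670 8.1907 8.4328] v=[-2.9850 6.9696 -4.6438]
Step 4: x=[1.9831 8.6116 7.9453] v=[0.5804 2.1043 -2.4375]
Step 5: x=[2.8424 7.8653 8.0444] v=[4.2967 -3.7315 0.4955]
Max displacement = 2.6116

Answer: 2.6116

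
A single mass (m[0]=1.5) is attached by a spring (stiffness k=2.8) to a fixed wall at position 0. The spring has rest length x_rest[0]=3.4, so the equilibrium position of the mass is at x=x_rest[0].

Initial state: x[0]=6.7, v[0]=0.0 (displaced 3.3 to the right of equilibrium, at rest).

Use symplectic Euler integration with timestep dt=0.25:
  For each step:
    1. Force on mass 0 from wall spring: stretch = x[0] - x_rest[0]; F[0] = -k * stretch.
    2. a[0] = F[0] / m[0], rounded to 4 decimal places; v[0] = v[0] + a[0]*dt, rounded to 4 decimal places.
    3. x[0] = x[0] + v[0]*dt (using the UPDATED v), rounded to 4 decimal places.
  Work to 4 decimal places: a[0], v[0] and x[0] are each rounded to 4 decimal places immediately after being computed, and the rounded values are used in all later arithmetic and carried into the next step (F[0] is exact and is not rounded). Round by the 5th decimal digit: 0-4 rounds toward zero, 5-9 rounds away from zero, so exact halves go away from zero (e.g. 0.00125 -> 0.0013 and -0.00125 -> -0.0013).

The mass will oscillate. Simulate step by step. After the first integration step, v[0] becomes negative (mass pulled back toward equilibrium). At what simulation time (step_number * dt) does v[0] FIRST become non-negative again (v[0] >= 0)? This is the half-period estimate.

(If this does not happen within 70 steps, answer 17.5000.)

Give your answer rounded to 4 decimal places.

Step 0: x=[6.7000] v=[0.0000]
Step 1: x=[6.3150] v=[-1.5400]
Step 2: x=[5.5899] v=[-2.9003]
Step 3: x=[4.6093] v=[-3.9223]
Step 4: x=[3.4876] v=[-4.4867]
Step 5: x=[2.3557] v=[-4.5276]
Step 6: x=[1.3456] v=[-4.0403]
Step 7: x=[0.5752] v=[-3.0816]
Step 8: x=[0.1344] v=[-1.7634]
Step 9: x=[0.0745] v=[-0.2395]
Step 10: x=[0.4026] v=[1.3124]
First v>=0 after going negative at step 10, time=2.5000

Answer: 2.5000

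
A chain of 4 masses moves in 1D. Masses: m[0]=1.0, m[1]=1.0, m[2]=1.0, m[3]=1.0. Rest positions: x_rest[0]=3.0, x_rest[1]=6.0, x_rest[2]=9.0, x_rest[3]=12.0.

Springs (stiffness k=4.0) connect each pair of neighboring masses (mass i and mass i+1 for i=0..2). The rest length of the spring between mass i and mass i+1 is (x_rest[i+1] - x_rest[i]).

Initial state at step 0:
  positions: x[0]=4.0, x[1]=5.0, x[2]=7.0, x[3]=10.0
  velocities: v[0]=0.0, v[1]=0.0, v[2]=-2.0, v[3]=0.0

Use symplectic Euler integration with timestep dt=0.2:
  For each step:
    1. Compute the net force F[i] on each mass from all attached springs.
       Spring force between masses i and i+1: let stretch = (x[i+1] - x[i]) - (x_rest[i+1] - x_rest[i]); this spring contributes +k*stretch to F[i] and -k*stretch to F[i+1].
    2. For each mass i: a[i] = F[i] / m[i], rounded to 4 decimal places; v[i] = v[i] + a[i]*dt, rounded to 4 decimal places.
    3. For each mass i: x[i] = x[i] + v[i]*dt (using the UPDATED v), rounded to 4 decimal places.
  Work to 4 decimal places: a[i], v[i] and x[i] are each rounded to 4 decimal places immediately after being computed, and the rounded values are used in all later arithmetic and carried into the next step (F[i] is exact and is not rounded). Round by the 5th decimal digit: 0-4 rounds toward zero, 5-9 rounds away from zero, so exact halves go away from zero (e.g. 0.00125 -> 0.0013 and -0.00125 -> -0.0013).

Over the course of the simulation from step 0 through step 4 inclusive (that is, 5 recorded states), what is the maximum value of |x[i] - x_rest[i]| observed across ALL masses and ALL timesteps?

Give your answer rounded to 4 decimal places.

Answer: 2.2400

Derivation:
Step 0: x=[4.0000 5.0000 7.0000 10.0000] v=[0.0000 0.0000 -2.0000 0.0000]
Step 1: x=[3.6800 5.1600 6.7600 10.0000] v=[-1.6000 0.8000 -1.2000 0.0000]
Step 2: x=[3.1168 5.3392 6.7824 9.9616] v=[-2.8160 0.8960 0.1120 -0.1920]
Step 3: x=[2.4292 5.3937 7.0826 9.8945] v=[-3.4381 0.2726 1.5008 -0.3354]
Step 4: x=[1.7359 5.2441 7.5624 9.8575] v=[-3.4665 -0.7479 2.3992 -0.1849]
Max displacement = 2.2400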